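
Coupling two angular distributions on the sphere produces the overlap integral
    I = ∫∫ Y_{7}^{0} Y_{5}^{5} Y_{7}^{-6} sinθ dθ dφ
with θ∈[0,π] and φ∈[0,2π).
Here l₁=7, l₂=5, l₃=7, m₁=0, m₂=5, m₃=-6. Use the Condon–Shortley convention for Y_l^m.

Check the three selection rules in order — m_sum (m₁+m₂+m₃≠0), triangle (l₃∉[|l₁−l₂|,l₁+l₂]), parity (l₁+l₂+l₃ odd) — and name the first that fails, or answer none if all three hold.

Σmᵢ = -1  ✗
l₃∈[|l₁−l₂|,l₁+l₂]=[2,12], have l₃=7
Σlᵢ = 19 ⇒ odd

m_sum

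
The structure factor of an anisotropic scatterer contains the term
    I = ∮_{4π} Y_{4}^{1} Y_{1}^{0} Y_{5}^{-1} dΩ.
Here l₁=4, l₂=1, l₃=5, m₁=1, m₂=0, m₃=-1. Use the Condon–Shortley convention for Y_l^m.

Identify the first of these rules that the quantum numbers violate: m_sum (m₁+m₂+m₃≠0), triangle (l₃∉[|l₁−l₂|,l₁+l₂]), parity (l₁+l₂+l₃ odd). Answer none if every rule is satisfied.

none

m₁+m₂+m₃ = 1 + 0 − 1 = 0  ✓
triangle: |4−1|=3 ≤ l₃=5 ≤ 4+1=5  ✓
parity: l₁+l₂+l₃ = 10 is even  ✓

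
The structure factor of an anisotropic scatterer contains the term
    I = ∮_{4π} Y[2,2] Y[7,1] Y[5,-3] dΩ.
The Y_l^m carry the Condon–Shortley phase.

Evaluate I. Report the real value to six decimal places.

Rules hold: Σm=0, L=14 even, 5≤5≤9.
N = 5·15·11 = 825
Δ = 4!·0!·10!/15! = 1/15015
Racah Σ t=2..2: t=2:+1/57600 = 1/57600
⇒ 3j(2 7 5; 0 0 0)² = 21/715, sgn -1
Racah Σ t=0..0: t=0:+1/1935360 = 1/1935360
⇒ 3j(2 7 5; 2 1 -3)² = 1/1001, sgn +1
4πI² = N·(3j₀)²·(3jₘ)² = 45/1859
I = -1·√(0.0242066/4π) = -0.04388960

-0.043890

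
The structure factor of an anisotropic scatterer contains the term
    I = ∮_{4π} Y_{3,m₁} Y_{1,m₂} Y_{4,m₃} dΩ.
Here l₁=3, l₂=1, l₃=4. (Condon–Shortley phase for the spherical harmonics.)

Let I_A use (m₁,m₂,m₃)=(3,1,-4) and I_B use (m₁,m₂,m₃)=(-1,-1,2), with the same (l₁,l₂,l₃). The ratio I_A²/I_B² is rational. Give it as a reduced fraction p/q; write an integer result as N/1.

Same 3,1,4: normalisation and zero-m 3j drop out of the ratio.
A: Δ: 0! 6! 2! / 9! → 1/252; sum: t=0:+1/1440 = 1/1440; 3j²(3 1 4; 3 1 -4) = Δ·Π!·Σ² = 1/9  (sign +1)
B: Δ: 0! 6! 2! / 9! → 1/252; sum: t=0:+1/96 = 1/96; 3j²(3 1 4; -1 -1 2) = Δ·Π!·Σ² = 5/84  (sign +1)
I_A²/I_B² = (1/9)/(5/84) = 28/15

28/15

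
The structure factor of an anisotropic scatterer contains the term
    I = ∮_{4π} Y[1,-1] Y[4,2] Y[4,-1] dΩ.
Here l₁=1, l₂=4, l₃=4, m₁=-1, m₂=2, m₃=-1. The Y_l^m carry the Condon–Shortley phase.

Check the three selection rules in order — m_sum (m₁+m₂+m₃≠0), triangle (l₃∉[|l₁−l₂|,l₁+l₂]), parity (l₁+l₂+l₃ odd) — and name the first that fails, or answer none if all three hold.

parity

m₁+m₂+m₃ = -1 + 2 − 1 = 0  ✓
triangle: |1−4|=3 ≤ l₃=4 ≤ 1+4=5  ✓
parity: l₁+l₂+l₃ = 9 is odd  ✗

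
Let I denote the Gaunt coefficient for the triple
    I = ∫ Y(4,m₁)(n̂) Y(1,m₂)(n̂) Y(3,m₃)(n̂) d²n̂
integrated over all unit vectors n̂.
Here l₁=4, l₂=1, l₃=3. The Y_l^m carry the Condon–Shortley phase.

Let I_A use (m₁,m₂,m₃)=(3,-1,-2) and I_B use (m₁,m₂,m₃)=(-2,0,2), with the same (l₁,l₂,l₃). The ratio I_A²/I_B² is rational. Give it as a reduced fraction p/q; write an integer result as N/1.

7/4

Shared (l₁,l₂,l₃)=(4,1,3): N and (l;000)² cancel in I_A²/I_B².
A: Δ = 2!·6!·0!/9! = 1/252; Racah Σ t=0..0: t=0:+1/240 = 1/240; ⇒ 3j(4 1 3; 3 -1 -2)² = 1/12, sgn -1
B: Δ = 2!·6!·0!/9! = 1/252; Racah Σ t=1..1: t=1:−1/120 = -1/120; ⇒ 3j(4 1 3; -2 0 2)² = 1/21, sgn +1
I_A²/I_B² = (1/12)/(1/21) = 7/4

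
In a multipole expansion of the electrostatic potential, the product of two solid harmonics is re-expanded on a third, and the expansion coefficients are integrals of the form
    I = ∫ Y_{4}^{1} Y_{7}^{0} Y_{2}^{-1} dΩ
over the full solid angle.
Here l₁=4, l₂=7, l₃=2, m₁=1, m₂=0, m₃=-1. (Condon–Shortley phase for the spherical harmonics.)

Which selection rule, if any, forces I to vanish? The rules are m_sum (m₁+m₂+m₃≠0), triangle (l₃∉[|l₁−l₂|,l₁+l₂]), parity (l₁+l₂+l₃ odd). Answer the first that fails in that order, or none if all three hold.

m₁+m₂+m₃ = 1 + 0 − 1 = 0  ✓
triangle: |4−7|=3 ≤ l₃=2 ≤ 4+7=11  ✗
parity: l₁+l₂+l₃ = 13 is odd

triangle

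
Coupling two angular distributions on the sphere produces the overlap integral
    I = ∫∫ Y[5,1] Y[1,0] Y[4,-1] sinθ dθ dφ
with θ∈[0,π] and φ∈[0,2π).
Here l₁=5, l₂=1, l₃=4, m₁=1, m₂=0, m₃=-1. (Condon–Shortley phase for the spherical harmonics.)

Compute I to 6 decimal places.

-0.240571

Checks pass: Σm=0; 10 even; l₃=4∈[4,6].
(2·5+1)(2·1+1)(2·4+1) = 297
Δ: 2! 8! 0! / 11! → 1/495
sum: t=1:−1/576 = -1/576
3j²(5 1 4; 0 0 0) = Δ·Π!·Σ² = 5/99  (sign -1)
sum: t=1:−1/720 = -1/720
3j²(5 1 4; 1 0 -1) = Δ·Π!·Σ² = 8/165  (sign +1)
combine: 4πI² = 297·5/99·8/165 = 8/11
take √, sign -1: I = -0.24057125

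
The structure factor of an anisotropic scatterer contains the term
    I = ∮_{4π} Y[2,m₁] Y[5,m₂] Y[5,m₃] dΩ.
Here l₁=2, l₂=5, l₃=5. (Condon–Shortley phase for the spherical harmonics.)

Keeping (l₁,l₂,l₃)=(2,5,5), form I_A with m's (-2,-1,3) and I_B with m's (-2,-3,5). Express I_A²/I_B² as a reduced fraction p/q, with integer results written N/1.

Shared (l₁,l₂,l₃)=(2,5,5): N and (l;000)² cancel in I_A²/I_B².
A: Δ = 2!·2!·8!/13! = 1/38610; Racah Σ t=2..2: t=2:+1/5760 = 1/5760; ⇒ 3j(2 5 5; -2 -1 3)² = 56/2145, sgn +1
B: Δ = 2!·2!·8!/13! = 1/38610; Racah Σ t=2..2: t=2:+1/161280 = 1/161280; ⇒ 3j(2 5 5; -2 -3 5)² = 1/143, sgn +1
I_A²/I_B² = (56/2145)/(1/143) = 56/15

56/15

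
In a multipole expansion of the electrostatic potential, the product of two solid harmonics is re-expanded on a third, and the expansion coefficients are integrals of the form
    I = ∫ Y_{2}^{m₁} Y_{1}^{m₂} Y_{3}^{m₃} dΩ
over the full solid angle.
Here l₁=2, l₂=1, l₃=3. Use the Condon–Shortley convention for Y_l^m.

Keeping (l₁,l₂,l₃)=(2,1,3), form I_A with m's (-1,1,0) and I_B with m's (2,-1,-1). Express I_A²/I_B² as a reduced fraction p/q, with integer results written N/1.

3/1

Shared (l₁,l₂,l₃)=(2,1,3): N and (l;000)² cancel in I_A²/I_B².
A: Δ = 0!·4!·2!/7! = 1/105; Racah Σ t=0..0: t=0:+1/12 = 1/12; ⇒ 3j(2 1 3; -1 1 0)² = 1/35, sgn -1
B: Δ = 0!·4!·2!/7! = 1/105; Racah Σ t=0..0: t=0:+1/48 = 1/48; ⇒ 3j(2 1 3; 2 -1 -1)² = 1/105, sgn +1
I_A²/I_B² = (1/35)/(1/105) = 3/1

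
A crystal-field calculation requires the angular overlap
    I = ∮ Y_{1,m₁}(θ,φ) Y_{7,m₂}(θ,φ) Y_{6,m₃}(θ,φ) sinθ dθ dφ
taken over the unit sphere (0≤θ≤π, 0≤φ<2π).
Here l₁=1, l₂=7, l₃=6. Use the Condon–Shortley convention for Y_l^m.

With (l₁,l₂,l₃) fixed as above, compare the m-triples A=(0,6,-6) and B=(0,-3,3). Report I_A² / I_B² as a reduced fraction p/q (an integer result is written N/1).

Same 1,7,6: normalisation and zero-m 3j drop out of the ratio.
A: Δ: 2! 0! 12! / 15! → 1/1365; sum: t=1:−1/479001600 = -1/479001600; 3j²(1 7 6; 0 6 -6) = Δ·Π!·Σ² = 1/105  (sign -1)
B: Δ: 2! 0! 12! / 15! → 1/1365; sum: t=1:−1/2177280 = -1/2177280; 3j²(1 7 6; 0 -3 3) = Δ·Π!·Σ² = 8/273  (sign +1)
I_A²/I_B² = (1/105)/(8/273) = 13/40

13/40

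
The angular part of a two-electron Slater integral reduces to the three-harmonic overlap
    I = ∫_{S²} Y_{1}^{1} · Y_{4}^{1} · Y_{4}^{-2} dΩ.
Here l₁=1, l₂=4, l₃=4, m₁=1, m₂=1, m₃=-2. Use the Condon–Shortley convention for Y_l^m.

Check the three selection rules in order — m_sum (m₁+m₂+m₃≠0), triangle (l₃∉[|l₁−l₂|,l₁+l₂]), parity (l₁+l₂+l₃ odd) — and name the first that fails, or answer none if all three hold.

Σmᵢ = 0  ✓
l₃∈[|l₁−l₂|,l₁+l₂]=[3,5], have l₃=4  ✓
Σlᵢ = 9 ⇒ odd  ✗

parity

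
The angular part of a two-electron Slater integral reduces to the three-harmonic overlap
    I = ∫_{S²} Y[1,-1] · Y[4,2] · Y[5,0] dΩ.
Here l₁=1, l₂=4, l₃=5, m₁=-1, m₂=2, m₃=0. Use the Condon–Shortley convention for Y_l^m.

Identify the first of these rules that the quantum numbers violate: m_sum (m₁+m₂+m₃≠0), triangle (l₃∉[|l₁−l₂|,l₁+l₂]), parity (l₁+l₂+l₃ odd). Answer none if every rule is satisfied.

m_sum

m₁+m₂+m₃ = -1 + 2 + 0 = 1  ✗
triangle: |1−4|=3 ≤ l₃=5 ≤ 1+4=5
parity: l₁+l₂+l₃ = 10 is even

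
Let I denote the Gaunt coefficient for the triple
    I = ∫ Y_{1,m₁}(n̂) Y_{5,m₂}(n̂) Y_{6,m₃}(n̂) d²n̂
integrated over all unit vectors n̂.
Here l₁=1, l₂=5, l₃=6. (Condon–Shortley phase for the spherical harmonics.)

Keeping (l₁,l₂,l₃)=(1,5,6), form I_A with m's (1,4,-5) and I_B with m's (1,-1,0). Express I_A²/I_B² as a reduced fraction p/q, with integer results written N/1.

Shared (l₁,l₂,l₃)=(1,5,6): N and (l;000)² cancel in I_A²/I_B².
A: Δ = 0!·2!·10!/13! = 1/858; Racah Σ t=0..0: t=0:+1/725760 = 1/725760; ⇒ 3j(1 5 6; 1 4 -5)² = 5/78, sgn -1
B: Δ = 0!·2!·10!/13! = 1/858; Racah Σ t=0..0: t=0:+1/34560 = 1/34560; ⇒ 3j(1 5 6; 1 -1 0)² = 5/286, sgn +1
I_A²/I_B² = (5/78)/(5/286) = 11/3

11/3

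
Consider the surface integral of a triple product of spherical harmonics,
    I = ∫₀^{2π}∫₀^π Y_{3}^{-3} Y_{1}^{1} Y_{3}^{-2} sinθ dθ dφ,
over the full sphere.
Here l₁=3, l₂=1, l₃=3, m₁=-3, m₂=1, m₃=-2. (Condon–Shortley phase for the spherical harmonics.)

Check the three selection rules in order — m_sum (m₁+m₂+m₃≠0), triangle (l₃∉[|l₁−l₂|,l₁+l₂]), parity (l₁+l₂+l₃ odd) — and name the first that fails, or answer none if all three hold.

azimuthal sum: -3 + 1 − 2 = -4  ✗
2 ≤ 3 ≤ 4 (triangle on l)
L = 3 + 1 + 3 = 7 (odd)

m_sum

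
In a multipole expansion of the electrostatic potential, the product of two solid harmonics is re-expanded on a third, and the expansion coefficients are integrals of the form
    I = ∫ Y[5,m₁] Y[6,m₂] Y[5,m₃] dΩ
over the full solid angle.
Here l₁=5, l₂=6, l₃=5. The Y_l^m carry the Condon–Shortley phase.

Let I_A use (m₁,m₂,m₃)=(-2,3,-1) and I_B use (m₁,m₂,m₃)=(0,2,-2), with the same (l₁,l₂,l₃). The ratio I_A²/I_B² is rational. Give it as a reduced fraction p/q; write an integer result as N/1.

27/10

l's match ⇒ only the (l;m) 3-j factors differ between A and B.
A: triangle coeff Δ(5,6,5) = 1/28588560; Σ_t [3,6]: t=3:−1/622080 t=4:+1/34560 t=5:−1/23040 t=6:+1/155520 = -1/103680; (3j)²=9/2431 [(5 6 5; -2 3 -1)], sign=-1
B: triangle coeff Δ(5,6,5) = 1/28588560; Σ_t [2,5]: t=2:+1/207360 t=3:−1/17280 t=4:+1/13824 t=5:−1/103680 = 1/103680; (3j)²=10/7293 [(5 6 5; 0 2 -2)], sign=-1
I_A²/I_B² = (9/2431)/(10/7293) = 27/10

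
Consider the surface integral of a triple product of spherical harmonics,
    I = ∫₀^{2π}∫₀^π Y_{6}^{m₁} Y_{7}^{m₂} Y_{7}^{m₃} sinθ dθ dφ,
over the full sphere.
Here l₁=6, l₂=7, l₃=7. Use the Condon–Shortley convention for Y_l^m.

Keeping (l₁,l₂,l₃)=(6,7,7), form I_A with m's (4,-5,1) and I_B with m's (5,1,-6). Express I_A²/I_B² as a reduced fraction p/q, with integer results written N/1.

49/143

Shared (l₁,l₂,l₃)=(6,7,7): N and (l;000)² cancel in I_A²/I_B².
A: Δ = 6!·6!·8!/21! = 1/2444321880; Racah Σ t=0..2: t=0:+1/49766400 t=1:−1/72576000 t=2:+1/1393459200 = 7/995328000; ⇒ 3j(6 7 7; 4 -5 1)² = 343/83980, sgn +1
B: Δ = 6!·6!·8!/21! = 1/2444321880; Racah Σ t=0..1: t=0:+1/3483648000 t=1:−1/435456000 = -1/497664000; ⇒ 3j(6 7 7; 5 1 -6)² = 77/6460, sgn +1
I_A²/I_B² = (343/83980)/(77/6460) = 49/143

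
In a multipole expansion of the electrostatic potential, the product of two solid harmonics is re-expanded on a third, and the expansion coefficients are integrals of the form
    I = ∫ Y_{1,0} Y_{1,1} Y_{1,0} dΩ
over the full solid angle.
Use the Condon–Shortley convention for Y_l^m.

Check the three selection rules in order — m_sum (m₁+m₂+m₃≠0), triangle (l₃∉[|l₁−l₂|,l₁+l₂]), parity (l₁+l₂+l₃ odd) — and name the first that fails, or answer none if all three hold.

m₁+m₂+m₃ = 0 + 1 + 0 = 1  ✗
triangle: |1−1|=0 ≤ l₃=1 ≤ 1+1=2
parity: l₁+l₂+l₃ = 3 is odd

m_sum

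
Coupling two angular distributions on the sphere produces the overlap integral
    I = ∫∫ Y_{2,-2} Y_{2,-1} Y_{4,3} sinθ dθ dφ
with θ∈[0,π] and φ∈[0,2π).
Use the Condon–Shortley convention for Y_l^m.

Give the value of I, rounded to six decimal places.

Checks pass: Σm=0; 8 even; l₃=4∈[0,4].
(2·2+1)(2·2+1)(2·4+1) = 225
Δ: 0! 4! 4! / 9! → 1/630
sum: t=0:+1/16 = 1/16
3j²(2 2 4; 0 0 0) = Δ·Π!·Σ² = 2/35  (sign +1)
sum: t=0:+1/144 = 1/144
3j²(2 2 4; -2 -1 3) = Δ·Π!·Σ² = 1/18  (sign -1)
combine: 4πI² = 225·2/35·1/18 = 5/7
take √, sign -1: I = -0.23841361

-0.238414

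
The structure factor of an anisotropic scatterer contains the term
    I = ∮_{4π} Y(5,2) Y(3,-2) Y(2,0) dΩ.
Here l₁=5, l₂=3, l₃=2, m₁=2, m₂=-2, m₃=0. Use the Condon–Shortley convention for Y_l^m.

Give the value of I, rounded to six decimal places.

0.190188

m-sum 0 ✓  L=10 even ✓  2≤2≤8 ✓
Π(2lᵢ+1) = 11×7×5 = 385
triangle coeff Δ(5,3,2) = 1/2310
Σ_t [3,3]: t=3:−1/144 = -1/144
(3j)²=10/231 [(5 3 2; 0 0 0)], sign=-1
Σ_t [1,1]: t=1:−1/480 = -1/480
(3j)²=3/110 [(5 3 2; 2 -2 0)], sign=-1
⇒ 4πI² = 5/11
I = (+1)√(5/11/(4π)) = 0.19018827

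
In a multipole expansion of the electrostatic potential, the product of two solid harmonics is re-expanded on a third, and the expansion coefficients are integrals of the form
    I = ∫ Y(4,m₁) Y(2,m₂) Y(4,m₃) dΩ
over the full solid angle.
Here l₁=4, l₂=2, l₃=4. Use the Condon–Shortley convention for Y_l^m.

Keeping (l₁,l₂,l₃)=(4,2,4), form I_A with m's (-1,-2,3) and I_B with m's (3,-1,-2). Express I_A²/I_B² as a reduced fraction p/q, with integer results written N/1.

Shared (l₁,l₂,l₃)=(4,2,4): N and (l;000)² cancel in I_A²/I_B².
A: Δ = 2!·6!·2!/11! = 1/13860; Racah Σ t=0..0: t=0:+1/480 = 1/480; ⇒ 3j(4 2 4; -1 -2 3)² = 3/110, sgn -1
B: Δ = 2!·6!·2!/11! = 1/13860; Racah Σ t=0..1: t=0:+1/240 t=1:−1/1440 = 1/288; ⇒ 3j(4 2 4; 3 -1 -2)² = 5/132, sgn +1
I_A²/I_B² = (3/110)/(5/132) = 18/25

18/25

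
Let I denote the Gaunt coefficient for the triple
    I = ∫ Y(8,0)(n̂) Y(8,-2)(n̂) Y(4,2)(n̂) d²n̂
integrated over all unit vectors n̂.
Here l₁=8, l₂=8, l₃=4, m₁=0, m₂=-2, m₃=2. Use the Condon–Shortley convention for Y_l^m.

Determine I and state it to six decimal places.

-0.115379

m-sum 0 ✓  L=20 even ✓  0≤4≤16 ✓
Π(2lᵢ+1) = 17×17×9 = 2601
triangle coeff Δ(8,8,4) = 1/185175900
Σ_t [4,8]: t=4:+1/557383680 t=5:−1/21772800 t=6:+1/8294400 t=7:−1/21772800 t=8:+1/557383680 = 1/30965760
(3j)²=36/4199 [(8 8 4; 0 0 0)], sign=+1
Σ_t [4,6]: t=4:+1/92897280 t=5:−1/21772800 t=6:+1/49766400 = -1/66355200
(3j)²=63/8398 [(8 8 4; 0 -2 2)], sign=-1
⇒ 4πI² = 10206/61009
I = (-1)√(10206/61009/(4π)) = -0.11537877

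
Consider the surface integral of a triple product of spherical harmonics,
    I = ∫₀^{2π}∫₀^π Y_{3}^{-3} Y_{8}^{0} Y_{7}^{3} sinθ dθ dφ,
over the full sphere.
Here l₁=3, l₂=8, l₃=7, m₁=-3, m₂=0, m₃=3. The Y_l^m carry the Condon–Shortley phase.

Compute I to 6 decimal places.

-0.123395

m-sum 0 ✓  L=18 even ✓  5≤7≤11 ✓
Π(2lᵢ+1) = 7×17×15 = 1785
triangle coeff Δ(3,8,7) = 1/5290740
Σ_t [1,3]: t=1:−1/7257600 t=2:+1/2073600 t=3:−1/7257600 = 1/4838400
(3j)²=252/20995 [(3 8 7; 0 0 0)], sign=-1
Σ_t [4,4]: t=4:+1/46448640 = 1/46448640
(3j)²=75/8398 [(3 8 7; -3 0 3)], sign=+1
⇒ 4πI² = 198450/1037153
I = (-1)√(198450/1037153/(4π)) = -0.12339547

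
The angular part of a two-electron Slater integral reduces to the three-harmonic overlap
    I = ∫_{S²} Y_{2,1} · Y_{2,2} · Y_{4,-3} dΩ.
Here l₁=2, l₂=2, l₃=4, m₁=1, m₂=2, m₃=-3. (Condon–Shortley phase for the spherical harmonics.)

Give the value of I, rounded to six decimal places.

-0.238414

Rules hold: Σm=0, L=8 even, 0≤4≤4.
N = 5·5·9 = 225
Δ = 0!·4!·4!/9! = 1/630
Racah Σ t=0..0: t=0:+1/16 = 1/16
⇒ 3j(2 2 4; 0 0 0)² = 2/35, sgn +1
Racah Σ t=0..0: t=0:+1/144 = 1/144
⇒ 3j(2 2 4; 1 2 -3)² = 1/18, sgn -1
4πI² = N·(3j₀)²·(3jₘ)² = 5/7
I = -1·√(0.714286/4π) = -0.23841361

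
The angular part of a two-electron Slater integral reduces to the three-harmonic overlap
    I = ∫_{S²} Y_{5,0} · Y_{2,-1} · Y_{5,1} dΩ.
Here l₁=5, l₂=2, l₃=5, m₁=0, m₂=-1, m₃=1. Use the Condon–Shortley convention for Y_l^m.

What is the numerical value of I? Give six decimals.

-0.036166

m-sum 0 ✓  L=12 even ✓  3≤5≤7 ✓
Π(2lᵢ+1) = 11×5×11 = 605
triangle coeff Δ(5,2,5) = 1/38610
Σ_t [0,2]: t=0:+1/2880 t=1:−1/576 t=2:+1/2880 = -1/960
(3j)²=10/429 [(5 2 5; 0 0 0)], sign=+1
Σ_t [0,1]: t=0:+1/1440 t=1:−1/1152 = -1/5760
(3j)²=1/858 [(5 2 5; 0 -1 1)], sign=-1
⇒ 4πI² = 25/1521
I = (-1)√(25/1521/(4π)) = -0.03616600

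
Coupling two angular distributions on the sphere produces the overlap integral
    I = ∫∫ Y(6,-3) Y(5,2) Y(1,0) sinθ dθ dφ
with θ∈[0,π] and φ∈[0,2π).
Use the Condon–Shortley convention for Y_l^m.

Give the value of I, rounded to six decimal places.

0.000000

Σmᵢ = -1 ≠ 0, so the φ-integral vanishes; I = 0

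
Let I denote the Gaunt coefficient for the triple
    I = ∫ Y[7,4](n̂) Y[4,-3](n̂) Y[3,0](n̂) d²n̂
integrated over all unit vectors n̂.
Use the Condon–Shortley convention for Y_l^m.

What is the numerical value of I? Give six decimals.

0.000000

Σmᵢ = 1 ≠ 0, so the φ-integral vanishes; I = 0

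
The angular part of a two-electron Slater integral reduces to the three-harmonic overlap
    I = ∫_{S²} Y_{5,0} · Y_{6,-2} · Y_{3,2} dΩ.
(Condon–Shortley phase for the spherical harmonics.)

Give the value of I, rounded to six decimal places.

m-sum 0 ✓  L=14 even ✓  1≤3≤11 ✓
Π(2lᵢ+1) = 11×13×7 = 1001
triangle coeff Δ(5,6,3) = 1/675675
Σ_t [3,5]: t=3:−1/8640 t=4:+1/2304 t=5:−1/8640 = 7/34560
(3j)²=7/429 [(5 6 3; 0 0 0)], sign=-1
Σ_t [3,4]: t=3:−1/8640 t=4:+1/13824 = -1/23040
(3j)²=2/429 [(5 6 3; 0 -2 2)], sign=+1
⇒ 4πI² = 98/1287
I = (-1)√(98/1287/(4π)) = -0.07784287

-0.077843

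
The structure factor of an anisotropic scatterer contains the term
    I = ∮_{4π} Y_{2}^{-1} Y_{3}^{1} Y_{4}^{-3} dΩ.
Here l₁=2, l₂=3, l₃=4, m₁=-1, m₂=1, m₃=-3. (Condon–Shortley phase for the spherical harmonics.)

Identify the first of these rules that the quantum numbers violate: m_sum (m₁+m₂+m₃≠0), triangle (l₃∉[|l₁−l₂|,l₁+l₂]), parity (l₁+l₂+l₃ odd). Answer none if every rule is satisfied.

m_sum

azimuthal sum: -1 + 1 − 3 = -3  ✗
1 ≤ 4 ≤ 5 (triangle on l)
L = 2 + 3 + 4 = 9 (odd)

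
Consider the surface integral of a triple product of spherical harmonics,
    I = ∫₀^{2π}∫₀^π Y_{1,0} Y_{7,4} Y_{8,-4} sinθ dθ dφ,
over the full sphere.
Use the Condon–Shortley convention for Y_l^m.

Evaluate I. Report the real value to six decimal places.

Checks pass: Σm=0; 16 even; l₃=8∈[6,8].
(2·1+1)(2·7+1)(2·8+1) = 765
Δ: 0! 2! 14! / 17! → 1/2040
sum: t=0:+1/25401600 = 1/25401600
3j²(1 7 8; 0 0 0) = Δ·Π!·Σ² = 8/255  (sign +1)
sum: t=0:+1/239500800 = 1/239500800
3j²(1 7 8; 0 4 -4) = Δ·Π!·Σ² = 2/85  (sign +1)
combine: 4πI² = 765·8/255·2/85 = 48/85
take √, sign +1: I = 0.21198553

0.211986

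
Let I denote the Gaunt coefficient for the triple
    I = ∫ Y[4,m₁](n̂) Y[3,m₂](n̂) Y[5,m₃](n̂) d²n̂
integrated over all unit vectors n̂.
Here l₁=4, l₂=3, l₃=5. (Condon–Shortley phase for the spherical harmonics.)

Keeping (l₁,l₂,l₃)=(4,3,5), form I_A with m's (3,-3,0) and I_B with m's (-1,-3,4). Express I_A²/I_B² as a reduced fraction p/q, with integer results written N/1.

l's match ⇒ only the (l;m) 3-j factors differ between A and B.
A: triangle coeff Δ(4,3,5) = 1/180180; Σ_t [0,0]: t=0:+1/5760 = 1/5760; (3j)²=5/572 [(4 3 5; 3 -3 0)], sign=-1
B: triangle coeff Δ(4,3,5) = 1/180180; Σ_t [0,0]: t=0:+1/5760 = 1/5760; (3j)²=9/286 [(4 3 5; -1 -3 4)], sign=-1
I_A²/I_B² = (5/572)/(9/286) = 5/18

5/18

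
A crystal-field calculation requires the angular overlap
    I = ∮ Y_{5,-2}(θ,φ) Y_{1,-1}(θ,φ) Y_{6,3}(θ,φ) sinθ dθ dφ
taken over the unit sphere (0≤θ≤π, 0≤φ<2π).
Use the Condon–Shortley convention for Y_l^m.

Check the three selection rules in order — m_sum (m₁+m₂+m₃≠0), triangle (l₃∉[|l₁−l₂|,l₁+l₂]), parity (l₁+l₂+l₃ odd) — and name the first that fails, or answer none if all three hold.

none

m₁+m₂+m₃ = -2 − 1 + 3 = 0  ✓
triangle: |5−1|=4 ≤ l₃=6 ≤ 5+1=6  ✓
parity: l₁+l₂+l₃ = 12 is even  ✓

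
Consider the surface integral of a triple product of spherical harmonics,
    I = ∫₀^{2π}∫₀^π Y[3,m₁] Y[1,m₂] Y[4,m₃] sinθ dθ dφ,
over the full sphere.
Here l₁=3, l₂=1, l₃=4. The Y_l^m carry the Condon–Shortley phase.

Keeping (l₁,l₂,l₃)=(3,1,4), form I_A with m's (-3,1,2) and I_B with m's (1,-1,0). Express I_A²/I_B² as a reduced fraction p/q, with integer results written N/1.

1/6

Same 3,1,4: normalisation and zero-m 3j drop out of the ratio.
A: Δ: 0! 6! 2! / 9! → 1/252; sum: t=0:+1/1440 = 1/1440; 3j²(3 1 4; -3 1 2) = Δ·Π!·Σ² = 1/252  (sign +1)
B: Δ: 0! 6! 2! / 9! → 1/252; sum: t=0:+1/96 = 1/96; 3j²(3 1 4; 1 -1 0) = Δ·Π!·Σ² = 1/42  (sign +1)
I_A²/I_B² = (1/252)/(1/42) = 1/6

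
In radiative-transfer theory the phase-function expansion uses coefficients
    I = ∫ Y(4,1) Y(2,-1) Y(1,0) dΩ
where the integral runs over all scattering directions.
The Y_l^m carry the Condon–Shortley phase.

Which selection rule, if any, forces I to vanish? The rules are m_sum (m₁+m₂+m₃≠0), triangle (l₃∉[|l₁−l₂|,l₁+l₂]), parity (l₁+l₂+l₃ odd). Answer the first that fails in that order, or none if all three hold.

triangle

Σmᵢ = 0  ✓
l₃∈[|l₁−l₂|,l₁+l₂]=[2,6], have l₃=1  ✗
Σlᵢ = 7 ⇒ odd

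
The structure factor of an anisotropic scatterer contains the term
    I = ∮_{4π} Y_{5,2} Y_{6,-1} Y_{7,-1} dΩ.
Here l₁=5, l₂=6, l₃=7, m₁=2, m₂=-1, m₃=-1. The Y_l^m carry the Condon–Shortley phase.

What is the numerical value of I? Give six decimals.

Rules hold: Σm=0, L=18 even, 1≤7≤11.
N = 11·13·15 = 2145
Δ = 4!·6!·8!/19! = 1/174594420
Racah Σ t=0..4: t=0:+1/4147200 t=1:−1/207360 t=2:+1/82944 t=3:−1/207360 t=4:+1/4147200 = 1/345600
⇒ 3j(5 6 7; 0 0 0)² = 420/46189, sgn -1
Racah Σ t=0..3: t=0:+1/622080 t=1:−1/165888 t=2:+1/345600 t=3:−1/6220800 = -7/4147200
⇒ 3j(5 6 7; 2 -1 -1)² = 2401/277134, sgn -1
4πI² = N·(3j₀)²·(3jₘ)² = 2521050/14919047
I = +1·√(0.168982/4π) = 0.11596188

0.115962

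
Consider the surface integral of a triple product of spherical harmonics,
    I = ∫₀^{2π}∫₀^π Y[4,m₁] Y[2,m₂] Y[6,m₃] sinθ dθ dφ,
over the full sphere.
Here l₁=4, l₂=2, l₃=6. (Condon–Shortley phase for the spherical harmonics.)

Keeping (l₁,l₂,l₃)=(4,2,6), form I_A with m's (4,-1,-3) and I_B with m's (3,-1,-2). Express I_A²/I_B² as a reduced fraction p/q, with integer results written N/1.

9/32

Same 4,2,6: normalisation and zero-m 3j drop out of the ratio.
A: Δ: 0! 8! 4! / 13! → 1/6435; sum: t=0:+1/241920 = 1/241920; 3j²(4 2 6; 4 -1 -3) = Δ·Π!·Σ² = 1/715  (sign -1)
B: Δ: 0! 8! 4! / 13! → 1/6435; sum: t=0:+1/30240 = 1/30240; 3j²(4 2 6; 3 -1 -2) = Δ·Π!·Σ² = 32/6435  (sign +1)
I_A²/I_B² = (1/715)/(32/6435) = 9/32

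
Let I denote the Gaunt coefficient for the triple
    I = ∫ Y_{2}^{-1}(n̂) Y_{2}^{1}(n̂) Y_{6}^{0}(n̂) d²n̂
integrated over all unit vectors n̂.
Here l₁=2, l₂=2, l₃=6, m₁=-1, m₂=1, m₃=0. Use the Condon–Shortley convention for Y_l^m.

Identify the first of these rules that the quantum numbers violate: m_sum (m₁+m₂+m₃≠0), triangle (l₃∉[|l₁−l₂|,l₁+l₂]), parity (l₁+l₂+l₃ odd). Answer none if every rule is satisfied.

azimuthal sum: -1 + 1 + 0 = 0  ✓
0 ≤ 6 ≤ 4 (triangle on l)  ✗
L = 2 + 2 + 6 = 10 (even)

triangle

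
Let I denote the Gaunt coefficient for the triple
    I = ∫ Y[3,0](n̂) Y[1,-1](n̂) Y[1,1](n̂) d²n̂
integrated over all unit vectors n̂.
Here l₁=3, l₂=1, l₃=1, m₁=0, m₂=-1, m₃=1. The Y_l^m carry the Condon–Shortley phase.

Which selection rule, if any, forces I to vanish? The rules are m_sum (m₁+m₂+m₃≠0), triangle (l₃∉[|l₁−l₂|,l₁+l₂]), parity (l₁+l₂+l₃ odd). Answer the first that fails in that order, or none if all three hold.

triangle

m₁+m₂+m₃ = 0 − 1 + 1 = 0  ✓
triangle: |3−1|=2 ≤ l₃=1 ≤ 3+1=4  ✗
parity: l₁+l₂+l₃ = 5 is odd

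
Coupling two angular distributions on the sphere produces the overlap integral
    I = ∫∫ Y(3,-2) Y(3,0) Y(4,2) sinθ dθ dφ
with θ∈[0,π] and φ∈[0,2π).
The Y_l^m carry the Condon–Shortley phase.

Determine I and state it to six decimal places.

-0.044418

m-sum 0 ✓  L=10 even ✓  0≤4≤6 ✓
Π(2lᵢ+1) = 7×7×9 = 441
triangle coeff Δ(3,3,4) = 1/34650
Σ_t [0,2]: t=0:+1/72 t=1:−1/16 t=2:+1/72 = -5/144
(3j)²=2/77 [(3 3 4; 0 0 0)], sign=-1
Σ_t [1,2]: t=1:−1/96 t=2:+1/72 = 1/288
(3j)²=1/462 [(3 3 4; -2 0 2)], sign=+1
⇒ 4πI² = 3/121
I = (-1)√(3/121/(4π)) = -0.04441841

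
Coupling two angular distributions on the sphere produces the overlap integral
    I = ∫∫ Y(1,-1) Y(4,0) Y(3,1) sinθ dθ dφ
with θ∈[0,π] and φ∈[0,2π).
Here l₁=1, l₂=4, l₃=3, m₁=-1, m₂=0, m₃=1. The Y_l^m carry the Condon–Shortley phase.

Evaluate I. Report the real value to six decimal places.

Checks pass: Σm=0; 8 even; l₃=3∈[3,5].
(2·1+1)(2·4+1)(2·3+1) = 189
Δ: 2! 0! 6! / 9! → 1/252
sum: t=1:−1/36 = -1/36
3j²(1 4 3; 0 0 0) = Δ·Π!·Σ² = 4/63  (sign +1)
sum: t=2:+1/96 = 1/96
3j²(1 4 3; -1 0 1) = Δ·Π!·Σ² = 1/42  (sign +1)
combine: 4πI² = 189·4/63·1/42 = 2/7
take √, sign +1: I = 0.15078601

0.150786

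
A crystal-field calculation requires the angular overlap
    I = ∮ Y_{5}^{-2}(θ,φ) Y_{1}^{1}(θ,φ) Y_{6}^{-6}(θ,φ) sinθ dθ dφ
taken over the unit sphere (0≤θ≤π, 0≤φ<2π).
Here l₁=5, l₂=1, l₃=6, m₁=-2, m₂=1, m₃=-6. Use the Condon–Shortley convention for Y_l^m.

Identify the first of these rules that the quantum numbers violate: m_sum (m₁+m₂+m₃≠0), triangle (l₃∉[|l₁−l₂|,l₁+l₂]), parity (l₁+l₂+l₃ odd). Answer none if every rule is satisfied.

Σmᵢ = -7  ✗
l₃∈[|l₁−l₂|,l₁+l₂]=[4,6], have l₃=6
Σlᵢ = 12 ⇒ even

m_sum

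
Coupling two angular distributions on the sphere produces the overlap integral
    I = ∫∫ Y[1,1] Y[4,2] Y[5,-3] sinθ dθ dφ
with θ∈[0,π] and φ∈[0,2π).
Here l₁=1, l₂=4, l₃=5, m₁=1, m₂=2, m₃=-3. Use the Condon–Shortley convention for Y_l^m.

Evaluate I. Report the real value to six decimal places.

-0.259847

Checks pass: Σm=0; 10 even; l₃=5∈[3,5].
(2·1+1)(2·4+1)(2·5+1) = 297
Δ: 0! 2! 8! / 11! → 1/495
sum: t=0:+1/576 = 1/576
3j²(1 4 5; 0 0 0) = Δ·Π!·Σ² = 5/99  (sign -1)
sum: t=0:+1/2880 = 1/2880
3j²(1 4 5; 1 2 -3) = Δ·Π!·Σ² = 28/495  (sign +1)
combine: 4πI² = 297·5/99·28/495 = 28/33
take √, sign -1: I = -0.25984664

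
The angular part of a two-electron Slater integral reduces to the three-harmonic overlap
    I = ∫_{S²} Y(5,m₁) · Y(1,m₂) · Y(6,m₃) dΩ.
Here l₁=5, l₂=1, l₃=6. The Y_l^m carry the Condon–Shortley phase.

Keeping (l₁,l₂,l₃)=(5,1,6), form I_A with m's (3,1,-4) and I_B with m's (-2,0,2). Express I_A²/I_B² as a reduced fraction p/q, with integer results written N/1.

l's match ⇒ only the (l;m) 3-j factors differ between A and B.
A: triangle coeff Δ(5,1,6) = 1/858; Σ_t [0,0]: t=0:+1/161280 = 1/161280; (3j)²=15/286 [(5 1 6; 3 1 -4)], sign=+1
B: triangle coeff Δ(5,1,6) = 1/858; Σ_t [0,0]: t=0:+1/30240 = 1/30240; (3j)²=16/429 [(5 1 6; -2 0 2)], sign=+1
I_A²/I_B² = (15/286)/(16/429) = 45/32

45/32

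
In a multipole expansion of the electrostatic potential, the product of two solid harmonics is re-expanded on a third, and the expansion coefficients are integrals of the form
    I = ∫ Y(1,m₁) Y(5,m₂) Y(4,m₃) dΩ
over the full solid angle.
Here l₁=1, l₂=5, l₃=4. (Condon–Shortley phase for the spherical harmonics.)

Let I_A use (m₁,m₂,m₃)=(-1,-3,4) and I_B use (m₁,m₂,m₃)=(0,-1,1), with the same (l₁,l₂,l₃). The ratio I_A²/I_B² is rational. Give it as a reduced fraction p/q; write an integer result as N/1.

Same 1,5,4: normalisation and zero-m 3j drop out of the ratio.
A: Δ: 2! 0! 8! / 11! → 1/495; sum: t=2:+1/80640 = 1/80640; 3j²(1 5 4; -1 -3 4) = Δ·Π!·Σ² = 1/495  (sign +1)
B: Δ: 2! 0! 8! / 11! → 1/495; sum: t=1:−1/720 = -1/720; 3j²(1 5 4; 0 -1 1) = Δ·Π!·Σ² = 8/165  (sign +1)
I_A²/I_B² = (1/495)/(8/165) = 1/24

1/24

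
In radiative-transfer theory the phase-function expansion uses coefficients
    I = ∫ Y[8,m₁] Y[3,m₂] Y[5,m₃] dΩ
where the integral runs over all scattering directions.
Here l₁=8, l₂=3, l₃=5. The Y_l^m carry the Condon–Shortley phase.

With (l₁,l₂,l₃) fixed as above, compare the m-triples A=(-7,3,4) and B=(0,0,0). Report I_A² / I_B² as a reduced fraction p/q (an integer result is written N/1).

Shared (l₁,l₂,l₃)=(8,3,5): N and (l;000)² cancel in I_A²/I_B².
A: Δ = 6!·10!·0!/17! = 1/136136; Racah Σ t=6..6: t=6:+1/261273600 = 1/261273600; ⇒ 3j(8 3 5; -7 3 4)² = 5/136, sgn -1
B: Δ = 6!·10!·0!/17! = 1/136136; Racah Σ t=3..3: t=3:−1/518400 = -1/518400; ⇒ 3j(8 3 5; 0 0 0)² = 56/2431, sgn +1
I_A²/I_B² = (5/136)/(56/2431) = 715/448

715/448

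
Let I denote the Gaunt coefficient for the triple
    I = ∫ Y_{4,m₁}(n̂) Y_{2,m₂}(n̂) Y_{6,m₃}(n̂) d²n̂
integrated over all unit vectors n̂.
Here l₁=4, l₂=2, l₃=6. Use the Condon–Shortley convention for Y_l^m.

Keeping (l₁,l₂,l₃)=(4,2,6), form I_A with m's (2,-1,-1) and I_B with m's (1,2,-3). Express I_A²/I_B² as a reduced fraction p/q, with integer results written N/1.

Same 4,2,6: normalisation and zero-m 3j drop out of the ratio.
A: Δ: 0! 8! 4! / 13! → 1/6435; sum: t=0:+1/8640 = 1/8640; 3j²(4 2 6; 2 -1 -1) = Δ·Π!·Σ² = 14/1287  (sign -1)
B: Δ: 0! 8! 4! / 13! → 1/6435; sum: t=0:+1/17280 = 1/17280; 3j²(4 2 6; 1 2 -3) = Δ·Π!·Σ² = 14/715  (sign -1)
I_A²/I_B² = (14/1287)/(14/715) = 5/9

5/9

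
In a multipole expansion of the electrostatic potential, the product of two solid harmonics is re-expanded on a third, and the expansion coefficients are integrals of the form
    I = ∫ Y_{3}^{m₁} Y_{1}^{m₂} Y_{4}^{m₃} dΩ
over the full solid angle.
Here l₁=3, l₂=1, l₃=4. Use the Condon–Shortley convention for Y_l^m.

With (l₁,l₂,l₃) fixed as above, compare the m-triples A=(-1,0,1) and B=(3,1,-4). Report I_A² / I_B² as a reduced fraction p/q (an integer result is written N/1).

Same 3,1,4: normalisation and zero-m 3j drop out of the ratio.
A: Δ: 0! 6! 2! / 9! → 1/252; sum: t=0:+1/48 = 1/48; 3j²(3 1 4; -1 0 1) = Δ·Π!·Σ² = 5/84  (sign -1)
B: Δ: 0! 6! 2! / 9! → 1/252; sum: t=0:+1/1440 = 1/1440; 3j²(3 1 4; 3 1 -4) = Δ·Π!·Σ² = 1/9  (sign +1)
I_A²/I_B² = (5/84)/(1/9) = 15/28

15/28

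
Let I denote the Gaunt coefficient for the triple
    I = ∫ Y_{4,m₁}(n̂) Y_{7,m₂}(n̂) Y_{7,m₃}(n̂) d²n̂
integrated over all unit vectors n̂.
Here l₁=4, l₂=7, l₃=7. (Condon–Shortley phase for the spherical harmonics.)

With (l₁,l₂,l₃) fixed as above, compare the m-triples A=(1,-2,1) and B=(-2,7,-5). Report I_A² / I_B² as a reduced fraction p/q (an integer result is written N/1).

Shared (l₁,l₂,l₃)=(4,7,7): N and (l;000)² cancel in I_A²/I_B².
A: Δ = 4!·4!·10!/19! = 1/58198140; Racah Σ t=0..3: t=0:+1/2073600 t=1:−1/414720 t=2:+1/725760 t=3:−1/11612160 = -37/58060800; ⇒ 3j(4 7 7; 1 -2 1)² = 4107/646646, sgn -1
B: Δ = 4!·4!·10!/19! = 1/58198140; Racah Σ t=4..4: t=4:+1/348364800 = 1/348364800; ⇒ 3j(4 7 7; -2 7 -5)² = 11/646, sgn +1
I_A²/I_B² = (4107/646646)/(11/646) = 4107/11011

4107/11011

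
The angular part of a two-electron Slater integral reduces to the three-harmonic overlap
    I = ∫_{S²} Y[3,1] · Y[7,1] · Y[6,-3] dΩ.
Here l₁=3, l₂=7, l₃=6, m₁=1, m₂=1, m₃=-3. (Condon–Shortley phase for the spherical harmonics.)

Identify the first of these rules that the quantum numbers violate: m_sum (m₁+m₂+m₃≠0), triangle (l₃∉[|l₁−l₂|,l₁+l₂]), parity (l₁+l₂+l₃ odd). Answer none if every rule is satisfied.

m_sum

m₁+m₂+m₃ = 1 + 1 − 3 = -1  ✗
triangle: |3−7|=4 ≤ l₃=6 ≤ 3+7=10
parity: l₁+l₂+l₃ = 16 is even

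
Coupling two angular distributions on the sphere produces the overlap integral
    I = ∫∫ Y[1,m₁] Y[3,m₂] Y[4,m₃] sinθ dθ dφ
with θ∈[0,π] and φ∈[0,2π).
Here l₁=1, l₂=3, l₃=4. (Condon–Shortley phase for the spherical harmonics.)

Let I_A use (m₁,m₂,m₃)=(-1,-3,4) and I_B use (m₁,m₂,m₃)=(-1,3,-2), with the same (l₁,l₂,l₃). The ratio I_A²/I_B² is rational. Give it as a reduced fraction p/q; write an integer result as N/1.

28/1

Same 1,3,4: normalisation and zero-m 3j drop out of the ratio.
A: Δ: 0! 2! 6! / 9! → 1/252; sum: t=0:+1/1440 = 1/1440; 3j²(1 3 4; -1 -3 4) = Δ·Π!·Σ² = 1/9  (sign +1)
B: Δ: 0! 2! 6! / 9! → 1/252; sum: t=0:+1/1440 = 1/1440; 3j²(1 3 4; -1 3 -2) = Δ·Π!·Σ² = 1/252  (sign +1)
I_A²/I_B² = (1/9)/(1/252) = 28/1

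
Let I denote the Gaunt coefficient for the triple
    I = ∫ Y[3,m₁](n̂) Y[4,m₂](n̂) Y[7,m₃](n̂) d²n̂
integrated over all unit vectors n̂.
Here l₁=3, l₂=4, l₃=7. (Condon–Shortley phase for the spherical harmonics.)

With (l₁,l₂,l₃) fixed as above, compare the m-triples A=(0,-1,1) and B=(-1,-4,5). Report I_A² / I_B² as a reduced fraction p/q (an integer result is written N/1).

Same 3,4,7: normalisation and zero-m 3j drop out of the ratio.
A: Δ: 0! 6! 8! / 15! → 1/45045; sum: t=0:+1/25920 = 1/25920; 3j²(3 4 7; 0 -1 1) = Δ·Π!·Σ² = 32/1287  (sign +1)
B: Δ: 0! 6! 8! / 15! → 1/45045; sum: t=0:+1/1935360 = 1/1935360; 3j²(3 4 7; -1 -4 5) = Δ·Π!·Σ² = 1/91  (sign +1)
I_A²/I_B² = (32/1287)/(1/91) = 224/99

224/99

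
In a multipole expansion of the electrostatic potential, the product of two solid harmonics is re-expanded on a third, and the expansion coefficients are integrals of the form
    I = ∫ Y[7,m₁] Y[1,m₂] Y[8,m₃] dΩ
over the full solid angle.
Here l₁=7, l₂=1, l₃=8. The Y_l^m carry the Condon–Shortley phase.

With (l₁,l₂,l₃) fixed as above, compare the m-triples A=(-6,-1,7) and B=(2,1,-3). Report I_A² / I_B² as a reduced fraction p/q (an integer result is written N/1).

21/11

Shared (l₁,l₂,l₃)=(7,1,8): N and (l;000)² cancel in I_A²/I_B².
A: Δ = 0!·14!·2!/17! = 1/2040; Racah Σ t=0..0: t=0:+1/12454041600 = 1/12454041600; ⇒ 3j(7 1 8; -6 -1 7)² = 7/136, sgn -1
B: Δ = 0!·14!·2!/17! = 1/2040; Racah Σ t=0..0: t=0:+1/87091200 = 1/87091200; ⇒ 3j(7 1 8; 2 1 -3)² = 11/408, sgn -1
I_A²/I_B² = (7/136)/(11/408) = 21/11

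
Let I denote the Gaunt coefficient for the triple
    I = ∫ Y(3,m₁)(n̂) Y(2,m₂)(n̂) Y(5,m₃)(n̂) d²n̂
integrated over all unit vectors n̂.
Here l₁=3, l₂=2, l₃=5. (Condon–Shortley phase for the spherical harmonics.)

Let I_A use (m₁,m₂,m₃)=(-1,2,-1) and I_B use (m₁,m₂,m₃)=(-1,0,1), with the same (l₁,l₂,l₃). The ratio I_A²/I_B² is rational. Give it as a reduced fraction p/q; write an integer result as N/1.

Same 3,2,5: normalisation and zero-m 3j drop out of the ratio.
A: Δ: 0! 6! 4! / 11! → 1/2310; sum: t=0:+1/1152 = 1/1152; 3j²(3 2 5; -1 2 -1) = Δ·Π!·Σ² = 1/154  (sign +1)
B: Δ: 0! 6! 4! / 11! → 1/2310; sum: t=0:+1/192 = 1/192; 3j²(3 2 5; -1 0 1) = Δ·Π!·Σ² = 3/77  (sign +1)
I_A²/I_B² = (1/154)/(3/77) = 1/6

1/6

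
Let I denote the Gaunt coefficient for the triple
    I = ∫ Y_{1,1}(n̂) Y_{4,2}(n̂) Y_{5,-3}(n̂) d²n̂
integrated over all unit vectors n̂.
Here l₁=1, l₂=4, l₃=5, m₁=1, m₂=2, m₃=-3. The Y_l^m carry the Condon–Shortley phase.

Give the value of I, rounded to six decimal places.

-0.259847

m-sum 0 ✓  L=10 even ✓  3≤5≤5 ✓
Π(2lᵢ+1) = 3×9×11 = 297
triangle coeff Δ(1,4,5) = 1/495
Σ_t [0,0]: t=0:+1/576 = 1/576
(3j)²=5/99 [(1 4 5; 0 0 0)], sign=-1
Σ_t [0,0]: t=0:+1/2880 = 1/2880
(3j)²=28/495 [(1 4 5; 1 2 -3)], sign=+1
⇒ 4πI² = 28/33
I = (-1)√(28/33/(4π)) = -0.25984664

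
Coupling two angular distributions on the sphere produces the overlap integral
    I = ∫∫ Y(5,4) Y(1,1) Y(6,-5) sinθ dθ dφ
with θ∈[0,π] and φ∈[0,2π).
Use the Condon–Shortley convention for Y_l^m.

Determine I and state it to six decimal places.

m-sum 0 ✓  L=12 even ✓  4≤6≤6 ✓
Π(2lᵢ+1) = 11×3×13 = 429
triangle coeff Δ(5,1,6) = 1/858
Σ_t [0,0]: t=0:+1/14400 = 1/14400
(3j)²=6/143 [(5 1 6; 0 0 0)], sign=+1
Σ_t [0,0]: t=0:+1/725760 = 1/725760
(3j)²=5/78 [(5 1 6; 4 1 -5)], sign=-1
⇒ 4πI² = 15/13
I = (-1)√(15/13/(4π)) = -0.30301841

-0.303018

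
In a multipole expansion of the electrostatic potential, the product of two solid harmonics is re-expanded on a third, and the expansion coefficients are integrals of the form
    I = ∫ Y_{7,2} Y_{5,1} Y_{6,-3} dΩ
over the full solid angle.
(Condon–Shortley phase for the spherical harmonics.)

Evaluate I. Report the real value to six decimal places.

Checks pass: Σm=0; 18 even; l₃=6∈[2,12].
(2·7+1)(2·5+1)(2·6+1) = 2145
Δ: 6! 8! 4! / 19! → 1/174594420
sum: t=1:−1/4147200 t=2:+1/207360 t=3:−1/82944 t=4:+1/207360 t=5:−1/4147200 = -1/345600
3j²(7 5 6; 0 0 0) = Δ·Π!·Σ² = 420/46189  (sign -1)
sum: t=2:+1/829440 t=3:−1/311040 t=4:+1/967680 t=5:−1/29030400 = -11/10886400
3j²(7 5 6; 2 1 -3) = Δ·Π!·Σ² = 1408/146965  (sign +1)
combine: 4πI² = 2145·420/46189·1408/146965 = 253440/1356277
take √, sign -1: I = -0.12194344

-0.121943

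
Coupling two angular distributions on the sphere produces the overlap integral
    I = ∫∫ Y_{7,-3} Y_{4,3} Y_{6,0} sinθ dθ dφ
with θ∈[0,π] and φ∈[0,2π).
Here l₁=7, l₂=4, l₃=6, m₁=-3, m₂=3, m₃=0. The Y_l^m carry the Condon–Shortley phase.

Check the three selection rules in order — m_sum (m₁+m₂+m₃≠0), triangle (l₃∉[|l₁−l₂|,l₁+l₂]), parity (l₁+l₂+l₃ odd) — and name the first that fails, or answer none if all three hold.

azimuthal sum: -3 + 3 + 0 = 0  ✓
3 ≤ 6 ≤ 11 (triangle on l)  ✓
L = 7 + 4 + 6 = 17 (odd)  ✗

parity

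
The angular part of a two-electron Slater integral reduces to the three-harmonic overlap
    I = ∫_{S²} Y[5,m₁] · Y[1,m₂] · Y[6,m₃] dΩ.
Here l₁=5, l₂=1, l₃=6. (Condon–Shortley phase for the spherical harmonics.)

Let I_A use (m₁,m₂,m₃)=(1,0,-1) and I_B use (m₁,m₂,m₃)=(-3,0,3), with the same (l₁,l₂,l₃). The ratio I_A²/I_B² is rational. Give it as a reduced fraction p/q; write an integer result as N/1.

Shared (l₁,l₂,l₃)=(5,1,6): N and (l;000)² cancel in I_A²/I_B².
A: Δ = 0!·10!·2!/13! = 1/858; Racah Σ t=0..0: t=0:+1/17280 = 1/17280; ⇒ 3j(5 1 6; 1 0 -1)² = 35/858, sgn -1
B: Δ = 0!·10!·2!/13! = 1/858; Racah Σ t=0..0: t=0:+1/80640 = 1/80640; ⇒ 3j(5 1 6; -3 0 3)² = 9/286, sgn -1
I_A²/I_B² = (35/858)/(9/286) = 35/27

35/27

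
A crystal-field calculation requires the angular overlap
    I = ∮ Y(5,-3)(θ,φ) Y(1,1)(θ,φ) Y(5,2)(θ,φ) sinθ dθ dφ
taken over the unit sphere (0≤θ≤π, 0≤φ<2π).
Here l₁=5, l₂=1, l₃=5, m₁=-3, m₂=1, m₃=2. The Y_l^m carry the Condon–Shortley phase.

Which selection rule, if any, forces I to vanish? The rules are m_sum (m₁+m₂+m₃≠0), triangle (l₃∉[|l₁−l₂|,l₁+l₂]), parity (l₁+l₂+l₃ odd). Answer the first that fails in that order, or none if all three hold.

parity

azimuthal sum: -3 + 1 + 2 = 0  ✓
4 ≤ 5 ≤ 6 (triangle on l)  ✓
L = 5 + 1 + 5 = 11 (odd)  ✗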